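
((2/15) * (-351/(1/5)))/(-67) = 234/67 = 3.49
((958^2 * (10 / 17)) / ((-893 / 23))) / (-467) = 211085720 / 7089527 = 29.77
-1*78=-78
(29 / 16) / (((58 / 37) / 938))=17353 / 16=1084.56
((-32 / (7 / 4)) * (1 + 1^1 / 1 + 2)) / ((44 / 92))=-11776 / 77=-152.94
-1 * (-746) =746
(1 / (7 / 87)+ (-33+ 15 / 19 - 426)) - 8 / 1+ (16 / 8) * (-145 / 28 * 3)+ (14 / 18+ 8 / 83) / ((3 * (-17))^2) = -250583643839 / 516823902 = -484.85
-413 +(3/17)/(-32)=-224675/544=-413.01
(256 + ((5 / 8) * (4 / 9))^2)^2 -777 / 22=75681621395 / 1154736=65540.19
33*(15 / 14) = 495 / 14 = 35.36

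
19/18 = 1.06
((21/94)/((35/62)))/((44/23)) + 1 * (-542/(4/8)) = -11206421/10340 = -1083.79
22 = 22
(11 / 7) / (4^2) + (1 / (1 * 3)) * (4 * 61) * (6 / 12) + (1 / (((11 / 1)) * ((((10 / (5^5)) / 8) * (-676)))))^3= 87914109373963 / 2158626213744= 40.73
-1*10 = -10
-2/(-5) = 0.40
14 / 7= 2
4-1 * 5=-1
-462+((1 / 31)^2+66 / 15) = -2198763 / 4805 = -457.60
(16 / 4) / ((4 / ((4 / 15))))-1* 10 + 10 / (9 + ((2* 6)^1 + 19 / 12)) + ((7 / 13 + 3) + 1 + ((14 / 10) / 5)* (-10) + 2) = -293399 / 52845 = -5.55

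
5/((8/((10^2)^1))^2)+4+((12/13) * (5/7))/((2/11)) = 287151/364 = 788.88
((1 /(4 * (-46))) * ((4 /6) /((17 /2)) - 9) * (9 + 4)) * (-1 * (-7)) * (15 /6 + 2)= 124215 /6256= 19.86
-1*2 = -2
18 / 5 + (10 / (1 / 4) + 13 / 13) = 223 / 5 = 44.60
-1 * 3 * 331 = -993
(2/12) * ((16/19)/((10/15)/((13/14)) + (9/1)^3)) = 104/540721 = 0.00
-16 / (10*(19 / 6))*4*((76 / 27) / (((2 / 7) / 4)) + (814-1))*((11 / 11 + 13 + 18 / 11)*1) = -50669824 / 1881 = -26937.71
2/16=1/8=0.12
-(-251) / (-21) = -251 / 21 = -11.95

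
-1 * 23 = -23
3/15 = 1/5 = 0.20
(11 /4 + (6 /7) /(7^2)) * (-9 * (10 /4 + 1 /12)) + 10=-298241 /5488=-54.34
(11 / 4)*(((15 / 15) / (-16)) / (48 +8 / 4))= -11 / 3200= -0.00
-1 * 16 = -16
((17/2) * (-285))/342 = -85/12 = -7.08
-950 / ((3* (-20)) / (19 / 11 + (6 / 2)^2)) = 5605 / 33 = 169.85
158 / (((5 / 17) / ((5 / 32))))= 1343 / 16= 83.94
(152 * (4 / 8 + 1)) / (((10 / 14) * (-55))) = -1596 / 275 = -5.80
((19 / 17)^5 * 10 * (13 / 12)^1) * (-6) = -160946435 / 1419857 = -113.35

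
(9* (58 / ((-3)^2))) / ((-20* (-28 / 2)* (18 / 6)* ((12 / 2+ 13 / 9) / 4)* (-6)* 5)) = -29 / 23450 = -0.00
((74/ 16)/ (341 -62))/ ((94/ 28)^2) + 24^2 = 576.00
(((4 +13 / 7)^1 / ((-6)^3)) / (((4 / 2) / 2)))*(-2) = 41 / 756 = 0.05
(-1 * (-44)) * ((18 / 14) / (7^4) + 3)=2218920 / 16807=132.02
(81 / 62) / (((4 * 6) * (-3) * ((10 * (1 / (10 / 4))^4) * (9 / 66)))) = -4125 / 7936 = -0.52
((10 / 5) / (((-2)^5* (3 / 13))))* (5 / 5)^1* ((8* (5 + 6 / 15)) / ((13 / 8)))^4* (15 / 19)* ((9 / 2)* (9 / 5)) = -22568879259648 / 26089375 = -865060.17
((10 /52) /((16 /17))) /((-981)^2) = 85 /400342176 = 0.00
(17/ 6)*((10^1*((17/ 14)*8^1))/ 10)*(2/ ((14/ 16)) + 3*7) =94214/ 147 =640.91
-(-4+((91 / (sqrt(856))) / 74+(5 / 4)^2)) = 39 / 16 - 91 * sqrt(214) / 31672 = 2.40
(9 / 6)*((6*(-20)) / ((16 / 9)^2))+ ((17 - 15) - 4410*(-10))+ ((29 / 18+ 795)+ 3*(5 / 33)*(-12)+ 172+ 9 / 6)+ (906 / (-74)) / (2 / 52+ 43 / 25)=1339860486419 / 29772864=45002.74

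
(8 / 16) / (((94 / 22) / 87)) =957 / 94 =10.18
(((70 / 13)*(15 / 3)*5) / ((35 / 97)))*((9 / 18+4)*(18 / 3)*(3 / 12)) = 65475 / 26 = 2518.27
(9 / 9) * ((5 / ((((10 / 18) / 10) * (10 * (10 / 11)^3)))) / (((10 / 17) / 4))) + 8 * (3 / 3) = 223643 / 2500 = 89.46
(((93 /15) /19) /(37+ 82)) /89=31 /1006145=0.00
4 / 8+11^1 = 23 / 2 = 11.50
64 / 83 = 0.77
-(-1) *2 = 2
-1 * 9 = -9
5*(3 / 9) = 5 / 3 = 1.67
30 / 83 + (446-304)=11816 / 83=142.36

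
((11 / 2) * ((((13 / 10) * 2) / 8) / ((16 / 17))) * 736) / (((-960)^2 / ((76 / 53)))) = 1062347 / 488448000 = 0.00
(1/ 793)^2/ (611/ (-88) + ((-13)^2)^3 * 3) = 88/ 801327795163285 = 0.00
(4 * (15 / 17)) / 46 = 30 / 391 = 0.08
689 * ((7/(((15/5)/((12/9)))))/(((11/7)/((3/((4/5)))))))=168805/33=5115.30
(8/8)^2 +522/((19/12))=6283/19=330.68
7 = 7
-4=-4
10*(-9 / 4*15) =-675 / 2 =-337.50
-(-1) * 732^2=535824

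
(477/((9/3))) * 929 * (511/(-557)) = -75480321/557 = -135512.25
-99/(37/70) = -6930/37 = -187.30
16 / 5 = 3.20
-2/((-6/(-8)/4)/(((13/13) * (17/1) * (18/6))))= -544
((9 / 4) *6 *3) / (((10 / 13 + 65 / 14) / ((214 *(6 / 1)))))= 9608.49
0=0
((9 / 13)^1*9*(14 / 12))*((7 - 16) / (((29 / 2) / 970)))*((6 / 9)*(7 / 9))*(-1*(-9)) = -7699860 / 377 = -20424.03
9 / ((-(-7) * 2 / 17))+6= 237 / 14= 16.93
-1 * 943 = -943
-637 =-637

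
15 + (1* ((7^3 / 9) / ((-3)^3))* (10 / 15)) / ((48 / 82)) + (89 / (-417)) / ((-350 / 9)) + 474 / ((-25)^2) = 14.16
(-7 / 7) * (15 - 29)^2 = -196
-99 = -99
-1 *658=-658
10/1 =10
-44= -44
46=46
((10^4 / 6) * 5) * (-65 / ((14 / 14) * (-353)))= 1625000 / 1059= 1534.47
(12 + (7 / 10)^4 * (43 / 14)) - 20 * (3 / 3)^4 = -145251 / 20000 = -7.26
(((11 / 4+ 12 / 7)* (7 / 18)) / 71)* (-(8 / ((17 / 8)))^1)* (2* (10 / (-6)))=10000 / 32589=0.31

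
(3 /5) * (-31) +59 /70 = -1243 /70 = -17.76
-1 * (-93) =93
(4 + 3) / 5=7 / 5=1.40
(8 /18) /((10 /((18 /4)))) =1 /5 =0.20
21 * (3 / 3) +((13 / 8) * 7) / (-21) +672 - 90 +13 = 615.46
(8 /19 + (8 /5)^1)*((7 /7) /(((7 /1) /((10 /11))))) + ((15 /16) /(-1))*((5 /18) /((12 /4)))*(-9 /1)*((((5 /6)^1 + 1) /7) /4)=50341 /160512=0.31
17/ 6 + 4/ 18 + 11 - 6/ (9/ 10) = 133/ 18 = 7.39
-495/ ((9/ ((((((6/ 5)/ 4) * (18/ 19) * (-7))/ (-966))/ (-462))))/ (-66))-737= -4509065/ 6118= -737.02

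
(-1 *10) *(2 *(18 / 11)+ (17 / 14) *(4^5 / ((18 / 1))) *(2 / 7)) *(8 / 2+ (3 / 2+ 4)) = -10603900 / 4851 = -2185.92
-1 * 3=-3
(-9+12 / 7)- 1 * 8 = -107 / 7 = -15.29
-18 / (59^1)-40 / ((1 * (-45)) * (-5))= -1282 / 2655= -0.48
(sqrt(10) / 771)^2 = 0.00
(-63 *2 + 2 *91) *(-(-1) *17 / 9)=952 / 9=105.78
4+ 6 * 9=58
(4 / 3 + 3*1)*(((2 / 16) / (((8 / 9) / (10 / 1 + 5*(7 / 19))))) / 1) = 7.22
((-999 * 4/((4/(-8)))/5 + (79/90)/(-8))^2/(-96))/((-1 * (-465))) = -1324269291361/23141376000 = -57.23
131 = 131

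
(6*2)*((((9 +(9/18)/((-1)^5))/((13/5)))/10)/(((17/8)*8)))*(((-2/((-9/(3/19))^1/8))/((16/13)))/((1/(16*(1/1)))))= 16/19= 0.84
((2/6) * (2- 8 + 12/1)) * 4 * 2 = 16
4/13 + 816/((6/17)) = 30060/13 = 2312.31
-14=-14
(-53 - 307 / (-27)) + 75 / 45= -1079 / 27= -39.96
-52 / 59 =-0.88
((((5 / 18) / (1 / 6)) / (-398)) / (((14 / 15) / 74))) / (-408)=925 / 1136688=0.00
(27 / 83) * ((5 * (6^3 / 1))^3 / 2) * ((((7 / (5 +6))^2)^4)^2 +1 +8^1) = 1844184428.82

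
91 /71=1.28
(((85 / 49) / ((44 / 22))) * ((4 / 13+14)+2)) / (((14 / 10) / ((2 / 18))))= 45050 / 40131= 1.12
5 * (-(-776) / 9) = 3880 / 9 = 431.11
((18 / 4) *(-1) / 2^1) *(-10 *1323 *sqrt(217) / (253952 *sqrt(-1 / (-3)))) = 2.99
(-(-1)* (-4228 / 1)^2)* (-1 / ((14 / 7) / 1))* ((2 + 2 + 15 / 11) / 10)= -263670764 / 55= -4794013.89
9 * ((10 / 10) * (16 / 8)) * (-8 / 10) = -72 / 5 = -14.40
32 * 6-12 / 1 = 180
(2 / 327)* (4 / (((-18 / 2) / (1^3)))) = -8 / 2943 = -0.00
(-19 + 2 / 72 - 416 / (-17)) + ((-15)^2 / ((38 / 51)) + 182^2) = 388741157 / 11628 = 33431.47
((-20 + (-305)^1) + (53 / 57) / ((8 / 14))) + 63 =-59365 / 228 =-260.37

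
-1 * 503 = -503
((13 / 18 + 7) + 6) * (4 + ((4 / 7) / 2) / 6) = 20995 / 378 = 55.54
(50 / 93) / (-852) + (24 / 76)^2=1417223 / 14302098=0.10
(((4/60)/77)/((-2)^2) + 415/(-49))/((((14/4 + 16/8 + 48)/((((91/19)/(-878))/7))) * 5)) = 3560609/144315147900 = 0.00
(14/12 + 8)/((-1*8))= -55/48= -1.15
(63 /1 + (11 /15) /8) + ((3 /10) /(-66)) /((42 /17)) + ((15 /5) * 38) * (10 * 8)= 8485175 /924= 9183.09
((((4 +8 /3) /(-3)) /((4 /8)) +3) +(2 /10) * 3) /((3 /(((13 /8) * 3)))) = -247 /180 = -1.37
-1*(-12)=12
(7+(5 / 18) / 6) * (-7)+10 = -4247 / 108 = -39.32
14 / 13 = 1.08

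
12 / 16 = 3 / 4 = 0.75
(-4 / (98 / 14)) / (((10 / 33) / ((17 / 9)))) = -374 / 105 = -3.56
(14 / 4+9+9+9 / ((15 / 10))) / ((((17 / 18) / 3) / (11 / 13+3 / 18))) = 39105 / 442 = 88.47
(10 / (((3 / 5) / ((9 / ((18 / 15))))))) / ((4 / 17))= 2125 / 4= 531.25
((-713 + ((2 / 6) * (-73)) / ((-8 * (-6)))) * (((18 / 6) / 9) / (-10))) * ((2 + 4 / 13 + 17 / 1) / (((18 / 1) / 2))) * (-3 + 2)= -5157799 / 101088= -51.02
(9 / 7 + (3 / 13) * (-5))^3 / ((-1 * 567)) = -64 / 15824991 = -0.00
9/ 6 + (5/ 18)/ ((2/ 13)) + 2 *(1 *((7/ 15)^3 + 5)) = 182369/ 13500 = 13.51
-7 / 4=-1.75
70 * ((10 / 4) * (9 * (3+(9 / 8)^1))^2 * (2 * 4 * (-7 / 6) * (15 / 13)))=-540280125 / 208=-2597500.60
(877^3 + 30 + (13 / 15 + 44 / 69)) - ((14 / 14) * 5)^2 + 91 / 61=4731800879088 / 7015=674526141.00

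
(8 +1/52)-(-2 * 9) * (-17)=-297.98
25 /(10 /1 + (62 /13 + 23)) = 325 /491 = 0.66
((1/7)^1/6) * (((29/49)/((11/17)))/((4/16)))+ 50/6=95311/11319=8.42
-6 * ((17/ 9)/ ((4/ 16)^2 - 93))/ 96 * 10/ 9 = 170/ 120447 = 0.00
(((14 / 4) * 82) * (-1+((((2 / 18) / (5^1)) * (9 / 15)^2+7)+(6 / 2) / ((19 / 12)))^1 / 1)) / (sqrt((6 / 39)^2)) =70027139 / 4750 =14742.56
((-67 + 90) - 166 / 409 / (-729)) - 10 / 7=45023473 / 2087127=21.57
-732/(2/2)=-732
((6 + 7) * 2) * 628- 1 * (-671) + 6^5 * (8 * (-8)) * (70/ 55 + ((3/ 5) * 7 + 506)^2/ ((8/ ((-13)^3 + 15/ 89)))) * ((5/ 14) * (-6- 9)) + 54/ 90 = -6529919734707903586/ 34265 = -190571128986076.28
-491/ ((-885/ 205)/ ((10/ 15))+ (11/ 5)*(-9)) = 201310/ 10773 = 18.69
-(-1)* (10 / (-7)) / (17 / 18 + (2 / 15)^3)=-1.51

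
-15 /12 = -5 /4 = -1.25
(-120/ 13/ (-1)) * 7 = 840/ 13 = 64.62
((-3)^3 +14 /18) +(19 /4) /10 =-9269 /360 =-25.75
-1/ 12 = -0.08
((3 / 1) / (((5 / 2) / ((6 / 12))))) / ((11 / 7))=21 / 55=0.38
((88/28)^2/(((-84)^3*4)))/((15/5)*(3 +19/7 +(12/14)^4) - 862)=121/24489730944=0.00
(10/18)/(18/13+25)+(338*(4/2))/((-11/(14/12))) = -2433899/33957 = -71.68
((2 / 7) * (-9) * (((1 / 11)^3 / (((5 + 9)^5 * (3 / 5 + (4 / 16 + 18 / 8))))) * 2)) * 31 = -45 / 626363276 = -0.00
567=567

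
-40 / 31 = -1.29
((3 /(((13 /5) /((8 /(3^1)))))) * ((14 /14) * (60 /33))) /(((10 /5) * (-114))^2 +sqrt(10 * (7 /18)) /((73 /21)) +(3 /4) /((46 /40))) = 58618746339600 /544700431091254009 - 108127600 * sqrt(35) /544700431091254009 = 0.00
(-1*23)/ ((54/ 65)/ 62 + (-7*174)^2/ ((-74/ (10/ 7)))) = 74555/ 92835387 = 0.00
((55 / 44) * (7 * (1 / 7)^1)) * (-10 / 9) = -25 / 18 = -1.39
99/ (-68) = -99/ 68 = -1.46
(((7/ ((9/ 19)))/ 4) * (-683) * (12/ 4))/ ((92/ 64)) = -5266.03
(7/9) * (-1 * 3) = -7/3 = -2.33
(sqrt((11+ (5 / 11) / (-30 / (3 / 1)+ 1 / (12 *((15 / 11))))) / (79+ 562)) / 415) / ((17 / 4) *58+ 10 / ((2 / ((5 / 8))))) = 8 *sqrt(2719238886991) / 10454113642445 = 0.00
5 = 5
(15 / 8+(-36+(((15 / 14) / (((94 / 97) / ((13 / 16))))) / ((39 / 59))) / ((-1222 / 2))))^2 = 192768512386000321 / 165513782726656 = 1164.67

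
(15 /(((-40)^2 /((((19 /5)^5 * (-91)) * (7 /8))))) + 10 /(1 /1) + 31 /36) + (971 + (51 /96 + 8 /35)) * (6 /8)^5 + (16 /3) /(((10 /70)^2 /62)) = 511343168391077 /32256000000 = 15852.65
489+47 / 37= 490.27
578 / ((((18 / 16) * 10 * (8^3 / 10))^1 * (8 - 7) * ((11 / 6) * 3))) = 289 / 1584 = 0.18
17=17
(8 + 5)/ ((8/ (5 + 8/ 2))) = 117/ 8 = 14.62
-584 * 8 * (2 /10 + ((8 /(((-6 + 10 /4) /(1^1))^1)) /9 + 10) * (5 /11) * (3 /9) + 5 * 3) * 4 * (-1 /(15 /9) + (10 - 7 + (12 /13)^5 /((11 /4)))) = -58299814739974144 /70759163475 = -823918.94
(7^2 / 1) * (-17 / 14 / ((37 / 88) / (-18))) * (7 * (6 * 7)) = 27708912 / 37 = 748889.51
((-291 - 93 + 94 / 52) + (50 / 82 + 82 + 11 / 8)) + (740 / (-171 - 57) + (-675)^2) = 110665477411 / 243048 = 455323.55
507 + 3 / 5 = 2538 / 5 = 507.60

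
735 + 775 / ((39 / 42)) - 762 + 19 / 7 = 73740 / 91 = 810.33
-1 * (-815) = 815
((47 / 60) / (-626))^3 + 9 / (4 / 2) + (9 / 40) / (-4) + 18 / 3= 553392434995777 / 52987905216000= 10.44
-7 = -7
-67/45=-1.49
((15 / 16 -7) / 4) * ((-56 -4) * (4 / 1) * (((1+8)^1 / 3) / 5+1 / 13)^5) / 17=11997655296 / 3944988125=3.04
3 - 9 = -6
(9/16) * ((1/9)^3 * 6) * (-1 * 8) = -1/27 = -0.04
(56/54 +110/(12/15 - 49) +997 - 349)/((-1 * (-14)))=2104217/45549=46.20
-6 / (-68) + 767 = 26081 / 34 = 767.09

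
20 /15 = 1.33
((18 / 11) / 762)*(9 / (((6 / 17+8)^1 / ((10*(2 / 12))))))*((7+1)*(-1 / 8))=-765 / 198374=-0.00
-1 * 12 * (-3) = 36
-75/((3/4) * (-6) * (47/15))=250/47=5.32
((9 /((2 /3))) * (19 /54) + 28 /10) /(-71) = -151 /1420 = -0.11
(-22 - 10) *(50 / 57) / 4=-400 / 57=-7.02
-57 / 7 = -8.14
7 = 7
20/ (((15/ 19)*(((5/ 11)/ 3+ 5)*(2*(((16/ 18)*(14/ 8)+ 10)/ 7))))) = 13167/ 8840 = 1.49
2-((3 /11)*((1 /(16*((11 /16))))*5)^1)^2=29057 /14641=1.98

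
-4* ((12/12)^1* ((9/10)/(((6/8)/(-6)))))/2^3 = 18/5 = 3.60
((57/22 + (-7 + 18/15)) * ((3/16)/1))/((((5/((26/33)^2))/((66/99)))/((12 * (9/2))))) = -2.69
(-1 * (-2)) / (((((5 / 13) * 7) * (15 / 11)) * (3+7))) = 143 / 2625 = 0.05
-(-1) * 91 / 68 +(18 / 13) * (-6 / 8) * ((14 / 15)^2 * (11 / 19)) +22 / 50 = 526769 / 419900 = 1.25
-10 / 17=-0.59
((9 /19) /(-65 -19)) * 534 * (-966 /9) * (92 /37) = 564972 /703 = 803.66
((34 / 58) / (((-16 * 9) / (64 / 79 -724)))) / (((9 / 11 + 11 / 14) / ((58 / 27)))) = 692461 / 175617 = 3.94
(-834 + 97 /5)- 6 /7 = -28541 /35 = -815.46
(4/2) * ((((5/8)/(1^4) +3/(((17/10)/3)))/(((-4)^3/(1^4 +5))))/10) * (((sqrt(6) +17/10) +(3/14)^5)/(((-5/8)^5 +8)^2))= -2025848832 * sqrt(6)/1140544320137 - 41355524308992/13692234563244685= -0.01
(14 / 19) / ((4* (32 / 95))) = 35 / 64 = 0.55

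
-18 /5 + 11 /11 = -13 /5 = -2.60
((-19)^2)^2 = 130321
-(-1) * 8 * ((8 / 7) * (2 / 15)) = 128 / 105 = 1.22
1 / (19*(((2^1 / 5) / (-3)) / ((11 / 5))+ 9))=33 / 5605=0.01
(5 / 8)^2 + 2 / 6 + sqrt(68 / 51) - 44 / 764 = 24437 / 36672 + 2 * sqrt(3) / 3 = 1.82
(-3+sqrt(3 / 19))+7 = sqrt(57) / 19+4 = 4.40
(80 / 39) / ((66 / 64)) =2560 / 1287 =1.99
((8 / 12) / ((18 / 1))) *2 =2 / 27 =0.07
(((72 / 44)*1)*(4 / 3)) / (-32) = -3 / 44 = -0.07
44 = 44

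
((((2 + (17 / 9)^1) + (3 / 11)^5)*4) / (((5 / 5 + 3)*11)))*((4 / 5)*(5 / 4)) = 5638972 / 15944049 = 0.35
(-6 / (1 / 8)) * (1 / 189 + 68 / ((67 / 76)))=-3702.70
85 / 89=0.96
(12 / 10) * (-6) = -36 / 5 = -7.20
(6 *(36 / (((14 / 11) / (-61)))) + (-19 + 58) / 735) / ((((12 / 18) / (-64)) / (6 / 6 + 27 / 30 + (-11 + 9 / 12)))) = -10165758936 / 1225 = -8298578.72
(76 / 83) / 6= 38 / 249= 0.15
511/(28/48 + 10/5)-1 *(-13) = 6535/31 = 210.81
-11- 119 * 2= -249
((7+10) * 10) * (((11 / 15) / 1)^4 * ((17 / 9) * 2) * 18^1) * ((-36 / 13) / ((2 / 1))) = -67699984 / 14625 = -4629.06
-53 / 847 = -0.06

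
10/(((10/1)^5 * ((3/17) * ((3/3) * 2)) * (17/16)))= 1/3750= 0.00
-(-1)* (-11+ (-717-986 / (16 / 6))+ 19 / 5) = -21879 / 20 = -1093.95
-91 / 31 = -2.94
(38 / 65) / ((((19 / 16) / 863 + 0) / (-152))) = -4197632 / 65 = -64578.95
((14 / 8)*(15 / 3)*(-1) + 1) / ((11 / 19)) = -589 / 44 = -13.39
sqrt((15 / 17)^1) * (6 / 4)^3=27 * sqrt(255) / 136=3.17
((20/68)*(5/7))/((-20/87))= -435/476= -0.91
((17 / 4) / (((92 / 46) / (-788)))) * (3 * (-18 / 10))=90423 / 10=9042.30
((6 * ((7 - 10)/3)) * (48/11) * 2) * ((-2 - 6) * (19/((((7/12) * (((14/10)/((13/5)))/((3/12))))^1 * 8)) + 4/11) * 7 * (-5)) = -27990720/847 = -33046.89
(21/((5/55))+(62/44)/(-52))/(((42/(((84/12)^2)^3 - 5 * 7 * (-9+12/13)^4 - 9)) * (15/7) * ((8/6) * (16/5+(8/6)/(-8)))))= -236318325349555/11893257376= -19869.94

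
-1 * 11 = -11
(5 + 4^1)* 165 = 1485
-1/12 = -0.08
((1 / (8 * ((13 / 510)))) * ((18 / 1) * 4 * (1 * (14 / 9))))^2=50979600 / 169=301654.44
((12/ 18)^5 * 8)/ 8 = 0.13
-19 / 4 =-4.75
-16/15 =-1.07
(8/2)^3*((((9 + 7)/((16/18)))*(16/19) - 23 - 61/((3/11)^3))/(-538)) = 49492864/137997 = 358.65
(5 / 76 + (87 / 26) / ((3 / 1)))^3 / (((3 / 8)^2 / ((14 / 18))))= 412047083 / 45207669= 9.11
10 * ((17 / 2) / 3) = 85 / 3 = 28.33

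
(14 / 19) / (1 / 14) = 196 / 19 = 10.32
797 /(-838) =-797 /838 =-0.95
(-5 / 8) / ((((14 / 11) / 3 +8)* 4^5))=-165 / 2277376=-0.00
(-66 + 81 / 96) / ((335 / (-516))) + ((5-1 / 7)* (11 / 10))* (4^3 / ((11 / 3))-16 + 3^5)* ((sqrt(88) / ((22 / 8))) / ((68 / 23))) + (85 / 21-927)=-9259099 / 11256 + 123694* sqrt(22) / 385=684.36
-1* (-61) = 61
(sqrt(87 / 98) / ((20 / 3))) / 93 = sqrt(174) / 8680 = 0.00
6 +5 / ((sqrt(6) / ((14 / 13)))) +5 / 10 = 35* sqrt(6) / 39 +13 / 2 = 8.70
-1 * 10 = -10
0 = 0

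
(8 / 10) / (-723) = -4 / 3615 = -0.00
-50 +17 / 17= -49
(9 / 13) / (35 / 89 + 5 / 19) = 5073 / 4810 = 1.05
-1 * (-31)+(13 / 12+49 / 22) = 4529 / 132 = 34.31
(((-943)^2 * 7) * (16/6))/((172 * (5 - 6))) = -12449486/129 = -96507.64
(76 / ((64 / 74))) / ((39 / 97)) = 218.56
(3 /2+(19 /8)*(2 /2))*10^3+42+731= 4648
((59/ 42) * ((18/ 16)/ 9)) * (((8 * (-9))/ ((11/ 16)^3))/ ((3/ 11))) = -142.66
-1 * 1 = -1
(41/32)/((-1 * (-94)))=41/3008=0.01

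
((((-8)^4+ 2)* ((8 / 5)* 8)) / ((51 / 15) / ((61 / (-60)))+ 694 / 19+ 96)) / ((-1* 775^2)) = -151986624 / 224816940625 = -0.00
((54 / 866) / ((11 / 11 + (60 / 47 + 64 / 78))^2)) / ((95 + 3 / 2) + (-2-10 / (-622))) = 56425975866 / 820392644140573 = 0.00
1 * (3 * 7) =21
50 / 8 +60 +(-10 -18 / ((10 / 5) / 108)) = -3663 / 4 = -915.75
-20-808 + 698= -130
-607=-607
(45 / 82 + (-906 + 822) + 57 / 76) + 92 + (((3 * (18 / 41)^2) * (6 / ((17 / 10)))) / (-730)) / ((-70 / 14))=387990953 / 41722420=9.30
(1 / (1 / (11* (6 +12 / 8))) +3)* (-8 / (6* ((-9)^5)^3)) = 38 / 68630377364883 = 0.00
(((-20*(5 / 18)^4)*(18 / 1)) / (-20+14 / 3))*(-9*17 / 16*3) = -53125 / 13248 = -4.01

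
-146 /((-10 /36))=2628 /5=525.60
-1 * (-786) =786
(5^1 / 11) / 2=5 / 22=0.23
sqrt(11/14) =sqrt(154)/14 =0.89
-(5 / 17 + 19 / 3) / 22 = -169 / 561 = -0.30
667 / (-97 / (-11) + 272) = 7337 / 3089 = 2.38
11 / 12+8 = 107 / 12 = 8.92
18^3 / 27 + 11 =227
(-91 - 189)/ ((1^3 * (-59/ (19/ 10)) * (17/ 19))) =10108/ 1003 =10.08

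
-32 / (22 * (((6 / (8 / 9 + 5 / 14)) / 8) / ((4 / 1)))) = -20096 / 2079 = -9.67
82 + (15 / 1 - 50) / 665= 1557 / 19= 81.95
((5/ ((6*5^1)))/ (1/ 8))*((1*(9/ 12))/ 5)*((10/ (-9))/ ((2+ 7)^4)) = -2/ 59049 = -0.00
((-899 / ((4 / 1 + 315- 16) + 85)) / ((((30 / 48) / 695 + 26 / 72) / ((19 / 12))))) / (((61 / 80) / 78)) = -22223064240 / 21437291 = -1036.65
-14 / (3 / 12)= -56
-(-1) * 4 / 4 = 1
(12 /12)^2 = 1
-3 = -3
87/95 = 0.92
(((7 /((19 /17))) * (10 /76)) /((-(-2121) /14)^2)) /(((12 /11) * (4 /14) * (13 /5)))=229075 /5170315644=0.00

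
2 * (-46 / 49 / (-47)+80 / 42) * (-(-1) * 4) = 106384 / 6909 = 15.40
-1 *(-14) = 14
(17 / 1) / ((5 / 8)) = 136 / 5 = 27.20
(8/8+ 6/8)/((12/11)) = 77/48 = 1.60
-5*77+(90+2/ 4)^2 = 31221/ 4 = 7805.25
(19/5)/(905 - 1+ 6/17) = 323/76870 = 0.00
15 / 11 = 1.36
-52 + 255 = 203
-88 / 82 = -1.07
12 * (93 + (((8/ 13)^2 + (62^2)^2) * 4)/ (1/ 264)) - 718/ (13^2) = 2434194564134/ 13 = 187245735702.62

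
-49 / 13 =-3.77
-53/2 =-26.50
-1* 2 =-2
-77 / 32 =-2.41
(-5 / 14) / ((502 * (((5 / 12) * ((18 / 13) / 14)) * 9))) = -13 / 6777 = -0.00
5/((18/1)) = 5/18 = 0.28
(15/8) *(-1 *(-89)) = 1335/8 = 166.88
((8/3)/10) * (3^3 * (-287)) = -2066.40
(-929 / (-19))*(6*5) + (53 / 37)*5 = 1036225 / 703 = 1474.00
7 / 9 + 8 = 8.78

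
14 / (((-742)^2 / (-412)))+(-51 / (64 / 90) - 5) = -48279257 / 629216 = -76.73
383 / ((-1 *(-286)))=1.34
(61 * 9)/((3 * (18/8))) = 244/3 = 81.33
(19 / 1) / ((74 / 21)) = 399 / 74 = 5.39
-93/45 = -31/15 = -2.07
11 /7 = 1.57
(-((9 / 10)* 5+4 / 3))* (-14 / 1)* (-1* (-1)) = 81.67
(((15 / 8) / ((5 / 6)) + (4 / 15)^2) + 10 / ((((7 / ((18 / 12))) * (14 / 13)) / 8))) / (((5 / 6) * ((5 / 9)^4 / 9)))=15832237563 / 7656250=2067.88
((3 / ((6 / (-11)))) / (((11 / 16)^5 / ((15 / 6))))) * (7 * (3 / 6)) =-4587520 / 14641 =-313.33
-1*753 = -753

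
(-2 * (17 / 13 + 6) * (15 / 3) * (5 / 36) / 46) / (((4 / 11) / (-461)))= 12043625 / 43056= 279.72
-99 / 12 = -33 / 4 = -8.25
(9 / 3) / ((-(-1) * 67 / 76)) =228 / 67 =3.40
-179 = -179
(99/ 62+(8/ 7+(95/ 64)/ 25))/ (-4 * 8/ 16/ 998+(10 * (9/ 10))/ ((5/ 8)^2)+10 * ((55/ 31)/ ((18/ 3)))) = 1454807055/ 13511111936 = 0.11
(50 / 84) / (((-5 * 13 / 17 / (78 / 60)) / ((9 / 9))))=-17 / 84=-0.20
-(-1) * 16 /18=8 /9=0.89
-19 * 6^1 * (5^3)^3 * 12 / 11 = -242897727.27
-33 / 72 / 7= -11 / 168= -0.07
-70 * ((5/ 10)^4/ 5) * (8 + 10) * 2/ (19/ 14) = -441/ 19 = -23.21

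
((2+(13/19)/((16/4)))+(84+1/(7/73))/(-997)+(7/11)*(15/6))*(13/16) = 278152667/93351104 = 2.98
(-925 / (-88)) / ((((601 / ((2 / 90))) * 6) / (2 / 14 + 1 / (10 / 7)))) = 2183 / 39983328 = 0.00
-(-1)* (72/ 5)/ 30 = 12/ 25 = 0.48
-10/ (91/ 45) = -450/ 91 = -4.95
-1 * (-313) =313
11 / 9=1.22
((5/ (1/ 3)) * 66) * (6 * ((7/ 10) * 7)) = 29106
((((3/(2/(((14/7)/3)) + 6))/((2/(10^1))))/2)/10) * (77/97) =77/1164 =0.07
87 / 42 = 29 / 14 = 2.07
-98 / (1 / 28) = -2744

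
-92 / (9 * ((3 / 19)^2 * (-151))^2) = -11989532 / 16621929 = -0.72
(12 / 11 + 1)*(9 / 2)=207 / 22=9.41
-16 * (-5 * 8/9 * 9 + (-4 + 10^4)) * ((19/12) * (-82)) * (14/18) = 434320544/27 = 16085946.07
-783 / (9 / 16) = -1392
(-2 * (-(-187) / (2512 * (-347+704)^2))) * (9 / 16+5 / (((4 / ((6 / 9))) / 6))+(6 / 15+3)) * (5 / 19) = -2629 / 954178176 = -0.00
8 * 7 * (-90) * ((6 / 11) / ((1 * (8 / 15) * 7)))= -8100 / 11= -736.36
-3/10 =-0.30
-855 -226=-1081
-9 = -9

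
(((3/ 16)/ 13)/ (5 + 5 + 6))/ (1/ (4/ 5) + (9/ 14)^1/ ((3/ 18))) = 21/ 118976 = 0.00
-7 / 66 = -0.11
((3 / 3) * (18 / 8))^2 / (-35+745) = 81 / 11360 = 0.01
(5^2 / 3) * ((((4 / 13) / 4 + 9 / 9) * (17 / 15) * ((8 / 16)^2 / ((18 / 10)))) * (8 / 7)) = 1700 / 1053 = 1.61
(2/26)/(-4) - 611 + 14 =-31045/52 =-597.02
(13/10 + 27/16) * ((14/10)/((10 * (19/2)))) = 1673/38000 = 0.04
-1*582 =-582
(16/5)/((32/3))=3/10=0.30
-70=-70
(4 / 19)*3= 12 / 19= 0.63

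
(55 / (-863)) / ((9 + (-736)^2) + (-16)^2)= -55 / 467712343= -0.00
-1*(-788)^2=-620944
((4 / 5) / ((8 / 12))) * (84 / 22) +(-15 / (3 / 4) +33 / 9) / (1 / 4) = -10024 / 165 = -60.75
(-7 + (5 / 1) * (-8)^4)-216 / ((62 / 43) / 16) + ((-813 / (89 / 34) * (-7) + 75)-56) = 55922686 / 2759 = 20269.19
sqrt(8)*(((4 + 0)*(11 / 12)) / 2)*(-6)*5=-110*sqrt(2)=-155.56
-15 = -15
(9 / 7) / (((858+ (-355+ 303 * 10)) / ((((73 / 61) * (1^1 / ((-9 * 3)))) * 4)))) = -292 / 4525773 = -0.00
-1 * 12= -12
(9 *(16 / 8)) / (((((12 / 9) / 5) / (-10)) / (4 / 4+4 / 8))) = -2025 / 2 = -1012.50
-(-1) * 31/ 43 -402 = -17255/ 43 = -401.28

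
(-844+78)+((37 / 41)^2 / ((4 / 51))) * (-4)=-1357465 / 1681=-807.53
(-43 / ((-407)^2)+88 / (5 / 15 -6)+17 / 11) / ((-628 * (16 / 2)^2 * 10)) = 2461251 / 70738748960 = 0.00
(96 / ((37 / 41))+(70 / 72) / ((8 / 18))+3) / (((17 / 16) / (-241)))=-15917327 / 629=-25305.77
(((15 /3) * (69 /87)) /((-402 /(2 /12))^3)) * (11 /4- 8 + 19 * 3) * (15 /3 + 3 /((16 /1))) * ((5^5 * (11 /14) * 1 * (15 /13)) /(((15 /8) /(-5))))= 37732578125 /65833777271808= 0.00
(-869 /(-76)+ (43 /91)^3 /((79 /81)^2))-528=-184596869258797 /357430782436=-516.45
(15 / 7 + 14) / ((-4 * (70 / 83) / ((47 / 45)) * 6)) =-440813 / 529200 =-0.83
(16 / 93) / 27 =0.01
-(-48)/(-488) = -6/61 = -0.10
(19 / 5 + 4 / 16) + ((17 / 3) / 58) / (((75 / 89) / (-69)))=-34363 / 8700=-3.95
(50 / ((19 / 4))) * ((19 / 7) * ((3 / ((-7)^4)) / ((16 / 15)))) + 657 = 22085523 / 33614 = 657.03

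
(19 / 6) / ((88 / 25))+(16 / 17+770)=6928043 / 8976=771.84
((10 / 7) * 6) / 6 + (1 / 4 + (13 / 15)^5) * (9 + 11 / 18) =3264896417 / 382725000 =8.53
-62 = -62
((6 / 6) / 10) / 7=0.01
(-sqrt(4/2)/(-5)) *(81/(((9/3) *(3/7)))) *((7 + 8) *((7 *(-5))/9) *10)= -7350 *sqrt(2)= -10394.47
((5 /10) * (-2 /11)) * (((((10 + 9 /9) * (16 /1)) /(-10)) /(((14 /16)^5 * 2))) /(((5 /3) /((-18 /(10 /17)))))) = -60162048 /2100875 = -28.64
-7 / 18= -0.39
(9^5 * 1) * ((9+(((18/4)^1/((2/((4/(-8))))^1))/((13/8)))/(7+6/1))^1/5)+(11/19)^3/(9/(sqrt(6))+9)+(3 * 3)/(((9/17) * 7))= 12860401411183/121712955 -1331 * sqrt(6)/308655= 105661.72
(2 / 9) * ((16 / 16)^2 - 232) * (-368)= 56672 / 3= 18890.67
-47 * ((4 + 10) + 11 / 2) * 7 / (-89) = 12831 / 178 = 72.08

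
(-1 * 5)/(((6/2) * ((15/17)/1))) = -17/9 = -1.89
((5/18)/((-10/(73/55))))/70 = -73/138600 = -0.00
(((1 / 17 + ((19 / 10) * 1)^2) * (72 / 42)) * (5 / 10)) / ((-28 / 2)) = -2673 / 11900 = -0.22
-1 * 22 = -22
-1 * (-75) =75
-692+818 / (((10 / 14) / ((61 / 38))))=108903 / 95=1146.35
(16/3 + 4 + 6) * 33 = 506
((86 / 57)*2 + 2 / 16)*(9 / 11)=4299 / 1672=2.57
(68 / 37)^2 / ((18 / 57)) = 10.70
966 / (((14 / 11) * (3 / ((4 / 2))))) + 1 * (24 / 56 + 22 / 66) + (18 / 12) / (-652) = 13877105 / 27384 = 506.76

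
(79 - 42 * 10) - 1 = -342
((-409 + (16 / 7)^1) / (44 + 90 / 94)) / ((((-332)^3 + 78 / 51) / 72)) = 81891108 / 4600771832965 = 0.00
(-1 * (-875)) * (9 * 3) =23625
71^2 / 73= 5041 / 73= 69.05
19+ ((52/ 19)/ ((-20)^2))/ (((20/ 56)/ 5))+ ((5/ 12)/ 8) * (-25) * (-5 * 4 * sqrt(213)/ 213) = 625 * sqrt(213)/ 5112+ 18141/ 950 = 20.88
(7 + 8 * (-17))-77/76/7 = -9815/76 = -129.14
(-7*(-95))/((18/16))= 5320/9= 591.11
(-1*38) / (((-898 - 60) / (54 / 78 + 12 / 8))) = 1083 / 12454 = 0.09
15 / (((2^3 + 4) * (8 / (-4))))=-5 / 8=-0.62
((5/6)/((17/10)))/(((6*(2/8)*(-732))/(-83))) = 0.04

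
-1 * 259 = -259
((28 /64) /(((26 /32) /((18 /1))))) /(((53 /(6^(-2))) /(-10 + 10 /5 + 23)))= 105 /1378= 0.08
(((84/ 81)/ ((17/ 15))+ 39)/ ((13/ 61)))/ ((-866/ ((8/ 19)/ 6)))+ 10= 490160036/ 49090509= 9.98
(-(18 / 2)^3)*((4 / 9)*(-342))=110808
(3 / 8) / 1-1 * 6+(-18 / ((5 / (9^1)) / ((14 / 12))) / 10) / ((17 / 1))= -19881 / 3400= -5.85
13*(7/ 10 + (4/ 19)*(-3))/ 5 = 169/ 950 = 0.18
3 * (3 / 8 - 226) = -5415 / 8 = -676.88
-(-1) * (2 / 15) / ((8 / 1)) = 1 / 60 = 0.02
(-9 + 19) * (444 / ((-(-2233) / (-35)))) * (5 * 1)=-111000 / 319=-347.96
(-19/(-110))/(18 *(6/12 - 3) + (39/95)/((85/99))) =-30685/7909308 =-0.00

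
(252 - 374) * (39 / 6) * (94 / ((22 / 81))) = -274450.09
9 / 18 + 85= 171 / 2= 85.50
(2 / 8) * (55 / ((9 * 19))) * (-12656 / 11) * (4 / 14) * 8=-36160 / 171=-211.46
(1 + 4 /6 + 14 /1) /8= 47 /24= 1.96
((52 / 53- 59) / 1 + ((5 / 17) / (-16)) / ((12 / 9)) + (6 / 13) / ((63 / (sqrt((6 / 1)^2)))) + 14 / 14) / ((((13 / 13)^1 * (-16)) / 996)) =74461922385 / 20989696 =3547.55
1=1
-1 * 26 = -26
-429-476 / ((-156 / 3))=-5458 / 13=-419.85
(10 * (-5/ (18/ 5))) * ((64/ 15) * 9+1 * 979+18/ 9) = -42475/ 3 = -14158.33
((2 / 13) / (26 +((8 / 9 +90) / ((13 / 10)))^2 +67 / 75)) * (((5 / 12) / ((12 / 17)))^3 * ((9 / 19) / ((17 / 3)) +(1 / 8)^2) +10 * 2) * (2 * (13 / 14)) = 307128868252375 / 263896464685400064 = 0.00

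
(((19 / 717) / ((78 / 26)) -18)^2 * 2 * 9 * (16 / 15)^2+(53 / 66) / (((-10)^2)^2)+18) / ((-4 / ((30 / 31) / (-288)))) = 6765965548765751 / 1211703660288000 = 5.58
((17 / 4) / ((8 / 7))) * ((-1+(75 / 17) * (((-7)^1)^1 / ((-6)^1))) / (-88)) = -987 / 5632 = -0.18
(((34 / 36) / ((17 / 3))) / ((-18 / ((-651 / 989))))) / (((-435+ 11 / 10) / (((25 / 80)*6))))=-5425 / 205981008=-0.00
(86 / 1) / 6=43 / 3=14.33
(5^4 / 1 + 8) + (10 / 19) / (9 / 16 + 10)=2032723 / 3211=633.05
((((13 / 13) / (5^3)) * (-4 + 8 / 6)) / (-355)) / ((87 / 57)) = 152 / 3860625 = 0.00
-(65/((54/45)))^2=-105625/36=-2934.03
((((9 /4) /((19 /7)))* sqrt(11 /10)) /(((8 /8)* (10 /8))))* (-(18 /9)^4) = -504* sqrt(110) /475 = -11.13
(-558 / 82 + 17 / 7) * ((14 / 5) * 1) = -2512 / 205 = -12.25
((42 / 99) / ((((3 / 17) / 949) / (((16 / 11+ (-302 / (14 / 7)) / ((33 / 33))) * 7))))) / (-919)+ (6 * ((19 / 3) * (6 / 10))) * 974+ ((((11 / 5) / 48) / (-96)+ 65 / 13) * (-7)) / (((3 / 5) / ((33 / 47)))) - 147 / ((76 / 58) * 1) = 56402869750963471 / 2287888289280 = 24652.81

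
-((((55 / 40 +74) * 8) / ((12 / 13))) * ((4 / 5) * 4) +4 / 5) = -10456 / 5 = -2091.20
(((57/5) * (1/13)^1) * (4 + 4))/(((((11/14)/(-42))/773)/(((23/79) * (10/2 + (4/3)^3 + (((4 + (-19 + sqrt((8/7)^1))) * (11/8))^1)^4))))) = -11362515668.42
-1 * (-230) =230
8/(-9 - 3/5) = -5/6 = -0.83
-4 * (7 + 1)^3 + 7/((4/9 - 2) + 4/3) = -4159/2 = -2079.50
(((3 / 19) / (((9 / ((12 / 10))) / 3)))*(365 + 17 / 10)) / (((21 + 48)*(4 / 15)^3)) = 26055 / 1472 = 17.70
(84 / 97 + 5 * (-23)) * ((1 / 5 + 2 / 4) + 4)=-520337 / 970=-536.43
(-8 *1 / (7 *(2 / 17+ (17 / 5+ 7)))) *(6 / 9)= -680 / 9387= -0.07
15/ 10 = 3/ 2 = 1.50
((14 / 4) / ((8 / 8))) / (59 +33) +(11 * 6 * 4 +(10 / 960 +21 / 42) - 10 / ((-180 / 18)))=265.55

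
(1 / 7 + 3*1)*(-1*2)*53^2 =-123596 / 7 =-17656.57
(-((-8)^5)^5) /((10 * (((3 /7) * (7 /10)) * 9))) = 37778931862957161709568 /27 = 1399219698628043026280.30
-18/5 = -3.60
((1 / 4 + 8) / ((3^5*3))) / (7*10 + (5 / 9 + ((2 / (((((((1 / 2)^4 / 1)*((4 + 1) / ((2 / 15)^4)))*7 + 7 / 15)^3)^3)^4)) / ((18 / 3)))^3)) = 78195848110361672878034012362924323084676854927338038968338660845514290289929441086521088597887308007893780705878326856230176354334279027262296892441360206123025833816113639965960089298389603622058316131632713539000119912588505180381413034541195965483749369602187798988898004943715357081567225783597472948672310644216738966895623439371267947638414407891925106679903672381817793549276568752849895278613260113878134034417162885516521016804252280506863191951646735930683095399887116492908967909609474282898822757915548514599670818565752815179572662387160666475444830550222140531859779849627812464073521806186135629531029687837496989427914030048614836123765402603836236668635885257295637860278119568860010480663969511106467634625632022666800056845107239485701978840264261566917078867877808498421155401127451 / 487515569400782138725052051622668188831558064628803882949878669162306366189396460883056023276646507561941407346285059618205954034567714153604392807602589357810646516646279402624140265825778092400069029118851954045875293055029062297323391446257747210261411978847094477696238652639999926241261849476283154074540642180034905304518350497461959622640223644838929437827981259267733116509944280460949619837027034419069312007348778849912978954525210474678524466632489567054142322546605335459667218995886072372581986400424103097272322252506761605711307094118685573661054406468073224061566757766865726811362926112532438135179826991092250836221794600192944624396724658092319776811136754738578542738888714692948683523994093551971050034784167646771740718039768589448131064442302096205379388069005464256520257946301871780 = 0.00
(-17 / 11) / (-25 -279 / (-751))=751 / 11968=0.06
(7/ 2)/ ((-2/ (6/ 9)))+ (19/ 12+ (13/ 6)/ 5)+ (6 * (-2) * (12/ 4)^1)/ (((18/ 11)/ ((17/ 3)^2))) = -127007/ 180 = -705.59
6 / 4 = 1.50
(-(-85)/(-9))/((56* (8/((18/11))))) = -0.03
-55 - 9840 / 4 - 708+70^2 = 1677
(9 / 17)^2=81 / 289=0.28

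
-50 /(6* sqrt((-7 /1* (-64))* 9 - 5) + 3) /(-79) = -50 /3817359 + 100* sqrt(4027) /3817359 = 0.00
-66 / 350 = -33 / 175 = -0.19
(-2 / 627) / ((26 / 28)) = -28 / 8151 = -0.00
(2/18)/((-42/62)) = -31/189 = -0.16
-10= -10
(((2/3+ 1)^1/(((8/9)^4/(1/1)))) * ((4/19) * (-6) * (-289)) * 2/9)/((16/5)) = 5267025/77824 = 67.68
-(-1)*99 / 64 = 99 / 64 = 1.55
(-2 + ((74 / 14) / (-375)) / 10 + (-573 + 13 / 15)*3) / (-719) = 45108037 / 18873750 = 2.39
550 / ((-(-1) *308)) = 25 / 14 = 1.79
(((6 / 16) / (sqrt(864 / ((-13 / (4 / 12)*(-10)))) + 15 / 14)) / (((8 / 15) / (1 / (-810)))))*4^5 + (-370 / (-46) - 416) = -381961051 / 938331 - 6272*sqrt(65) / 40797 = -408.30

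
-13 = -13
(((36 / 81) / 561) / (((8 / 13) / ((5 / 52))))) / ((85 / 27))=1 / 25432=0.00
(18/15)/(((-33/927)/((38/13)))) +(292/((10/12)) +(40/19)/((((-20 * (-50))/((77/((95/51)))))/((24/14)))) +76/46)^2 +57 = 19101292550044760903/154037385734375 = 124004.26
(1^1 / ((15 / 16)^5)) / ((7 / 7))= 1048576 / 759375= 1.38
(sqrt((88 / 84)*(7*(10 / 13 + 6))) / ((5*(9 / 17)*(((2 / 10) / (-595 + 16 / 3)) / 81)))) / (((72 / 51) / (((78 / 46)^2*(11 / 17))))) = -141914487*sqrt(39) / 1058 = -837670.78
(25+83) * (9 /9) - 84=24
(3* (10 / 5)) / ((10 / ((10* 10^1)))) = 60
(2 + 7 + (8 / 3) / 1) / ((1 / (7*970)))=237650 / 3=79216.67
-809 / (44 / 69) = -55821 / 44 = -1268.66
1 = 1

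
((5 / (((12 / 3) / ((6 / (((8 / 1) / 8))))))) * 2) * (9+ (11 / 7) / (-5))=912 / 7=130.29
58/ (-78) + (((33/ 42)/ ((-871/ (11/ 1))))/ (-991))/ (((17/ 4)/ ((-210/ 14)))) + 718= 221021459549/ 308148477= 717.26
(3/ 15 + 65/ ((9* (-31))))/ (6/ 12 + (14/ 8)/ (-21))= -184/ 2325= -0.08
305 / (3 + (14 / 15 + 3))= 4575 / 104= 43.99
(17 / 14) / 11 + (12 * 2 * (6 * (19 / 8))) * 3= 158021 / 154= 1026.11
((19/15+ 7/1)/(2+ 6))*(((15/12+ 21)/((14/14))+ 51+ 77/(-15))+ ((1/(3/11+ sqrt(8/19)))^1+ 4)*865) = 648923*sqrt(38)/2391+ 4221370409/1434600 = 4615.58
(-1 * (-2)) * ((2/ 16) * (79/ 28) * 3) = 237/ 112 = 2.12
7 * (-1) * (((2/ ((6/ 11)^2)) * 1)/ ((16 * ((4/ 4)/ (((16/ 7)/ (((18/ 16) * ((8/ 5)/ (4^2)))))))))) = -4840/ 81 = -59.75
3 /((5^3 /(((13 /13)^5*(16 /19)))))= 48 /2375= 0.02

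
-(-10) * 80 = 800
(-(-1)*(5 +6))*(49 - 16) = 363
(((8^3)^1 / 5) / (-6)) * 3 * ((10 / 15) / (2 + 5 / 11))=-5632 / 405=-13.91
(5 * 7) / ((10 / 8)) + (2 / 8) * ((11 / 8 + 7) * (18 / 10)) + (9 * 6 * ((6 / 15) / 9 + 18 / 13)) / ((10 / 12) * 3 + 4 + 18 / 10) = 7089677 / 172640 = 41.07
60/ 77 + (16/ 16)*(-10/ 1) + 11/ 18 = -11933/ 1386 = -8.61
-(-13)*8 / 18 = 52 / 9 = 5.78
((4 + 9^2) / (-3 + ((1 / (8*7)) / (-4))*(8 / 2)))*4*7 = -133280 / 169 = -788.64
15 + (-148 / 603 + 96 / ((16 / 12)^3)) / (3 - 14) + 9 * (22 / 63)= 1344953 / 92862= 14.48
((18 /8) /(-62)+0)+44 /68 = 2575 /4216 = 0.61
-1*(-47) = 47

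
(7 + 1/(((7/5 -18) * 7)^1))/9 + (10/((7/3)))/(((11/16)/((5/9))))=27098/6391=4.24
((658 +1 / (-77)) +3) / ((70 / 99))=229032 / 245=934.82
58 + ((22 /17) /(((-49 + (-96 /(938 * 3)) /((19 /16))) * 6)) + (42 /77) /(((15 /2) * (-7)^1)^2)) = 3482591646899 /60049033275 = 58.00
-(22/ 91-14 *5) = 69.76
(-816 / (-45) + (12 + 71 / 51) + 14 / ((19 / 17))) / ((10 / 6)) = 26.43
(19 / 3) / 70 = 19 / 210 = 0.09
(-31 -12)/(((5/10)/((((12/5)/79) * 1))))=-1032/395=-2.61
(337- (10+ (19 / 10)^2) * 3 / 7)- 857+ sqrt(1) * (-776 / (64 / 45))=-1500041 / 1400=-1071.46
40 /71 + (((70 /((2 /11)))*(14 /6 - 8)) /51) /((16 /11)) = -294925 /10224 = -28.85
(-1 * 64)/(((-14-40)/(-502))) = -16064/27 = -594.96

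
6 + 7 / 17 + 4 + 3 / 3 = 194 / 17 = 11.41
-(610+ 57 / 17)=-10427 / 17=-613.35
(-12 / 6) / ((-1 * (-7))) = -2 / 7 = -0.29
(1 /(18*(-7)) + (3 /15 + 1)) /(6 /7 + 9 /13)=9763 /12690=0.77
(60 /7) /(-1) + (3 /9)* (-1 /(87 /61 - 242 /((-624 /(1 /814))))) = -8.81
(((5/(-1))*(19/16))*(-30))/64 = 1425/512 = 2.78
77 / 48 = 1.60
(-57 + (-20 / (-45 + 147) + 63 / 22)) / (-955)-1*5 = -5296589 / 1071510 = -4.94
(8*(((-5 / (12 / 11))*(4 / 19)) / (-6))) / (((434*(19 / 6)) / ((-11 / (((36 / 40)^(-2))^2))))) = -0.01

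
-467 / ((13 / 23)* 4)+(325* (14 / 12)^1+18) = 29735 / 156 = 190.61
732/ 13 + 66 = 1590/ 13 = 122.31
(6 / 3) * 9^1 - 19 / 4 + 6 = 19.25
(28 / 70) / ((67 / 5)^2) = 10 / 4489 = 0.00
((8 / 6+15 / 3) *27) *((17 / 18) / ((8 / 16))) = 323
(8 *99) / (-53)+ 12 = -156 / 53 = -2.94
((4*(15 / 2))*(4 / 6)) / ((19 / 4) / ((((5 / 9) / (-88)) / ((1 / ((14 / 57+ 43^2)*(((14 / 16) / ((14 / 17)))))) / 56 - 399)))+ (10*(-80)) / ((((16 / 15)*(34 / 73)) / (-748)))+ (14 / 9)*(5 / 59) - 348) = 166514073075 / 12524853258892049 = 0.00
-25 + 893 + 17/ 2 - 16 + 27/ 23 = 39637/ 46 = 861.67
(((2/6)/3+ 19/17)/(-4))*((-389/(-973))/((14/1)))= -18283/2084166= -0.01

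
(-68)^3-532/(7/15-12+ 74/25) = -202139876/643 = -314369.95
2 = 2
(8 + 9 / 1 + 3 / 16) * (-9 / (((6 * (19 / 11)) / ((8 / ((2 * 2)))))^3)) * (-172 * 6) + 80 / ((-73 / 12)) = 1135783195 / 1001414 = 1134.18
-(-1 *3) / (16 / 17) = 51 / 16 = 3.19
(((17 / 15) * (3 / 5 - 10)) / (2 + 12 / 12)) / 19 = -799 / 4275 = -0.19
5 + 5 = 10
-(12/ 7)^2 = -144/ 49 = -2.94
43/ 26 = 1.65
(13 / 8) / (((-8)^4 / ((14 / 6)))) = 91 / 98304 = 0.00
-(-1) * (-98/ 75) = -98/ 75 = -1.31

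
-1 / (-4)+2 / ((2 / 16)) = 65 / 4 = 16.25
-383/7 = -54.71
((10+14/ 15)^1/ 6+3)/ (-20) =-217/ 900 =-0.24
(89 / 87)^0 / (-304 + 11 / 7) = -0.00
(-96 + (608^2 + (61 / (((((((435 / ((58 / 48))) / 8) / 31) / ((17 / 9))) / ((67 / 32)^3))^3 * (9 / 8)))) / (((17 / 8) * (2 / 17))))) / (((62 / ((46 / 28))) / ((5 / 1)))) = 1596350042253117312907940329 / 16302683095455655526400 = 97919.47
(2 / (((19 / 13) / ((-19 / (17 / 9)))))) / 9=-26 / 17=-1.53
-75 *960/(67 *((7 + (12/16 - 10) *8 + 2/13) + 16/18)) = 8424000/517039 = 16.29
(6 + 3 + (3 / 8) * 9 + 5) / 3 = 139 / 24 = 5.79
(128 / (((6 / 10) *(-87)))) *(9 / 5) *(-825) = 105600 / 29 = 3641.38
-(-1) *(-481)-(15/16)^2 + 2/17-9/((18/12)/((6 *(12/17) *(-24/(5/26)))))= 58526283/21760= 2689.63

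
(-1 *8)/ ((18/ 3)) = -4/ 3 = -1.33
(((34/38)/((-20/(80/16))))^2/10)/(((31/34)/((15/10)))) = 14739/1790560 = 0.01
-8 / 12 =-2 / 3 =-0.67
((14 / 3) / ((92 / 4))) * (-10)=-140 / 69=-2.03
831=831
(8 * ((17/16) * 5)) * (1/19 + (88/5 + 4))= 34969/38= 920.24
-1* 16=-16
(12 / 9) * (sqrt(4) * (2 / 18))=8 / 27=0.30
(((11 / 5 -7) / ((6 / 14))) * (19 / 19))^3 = -175616 / 125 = -1404.93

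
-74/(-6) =37/3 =12.33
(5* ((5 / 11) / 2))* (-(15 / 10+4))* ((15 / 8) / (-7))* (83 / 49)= 31125 / 10976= 2.84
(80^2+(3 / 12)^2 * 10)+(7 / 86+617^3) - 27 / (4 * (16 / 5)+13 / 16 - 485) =234891513.76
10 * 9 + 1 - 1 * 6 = 85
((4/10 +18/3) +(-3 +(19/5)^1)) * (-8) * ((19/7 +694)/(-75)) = 468192/875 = 535.08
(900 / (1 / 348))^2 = 98094240000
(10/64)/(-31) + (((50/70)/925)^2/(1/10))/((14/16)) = -11723303/2329052320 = -0.01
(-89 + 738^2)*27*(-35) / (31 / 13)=-215801876.61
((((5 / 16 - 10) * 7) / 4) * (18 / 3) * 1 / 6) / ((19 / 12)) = -10.71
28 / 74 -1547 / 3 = -57197 / 111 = -515.29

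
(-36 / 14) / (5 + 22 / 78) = -351 / 721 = -0.49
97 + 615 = 712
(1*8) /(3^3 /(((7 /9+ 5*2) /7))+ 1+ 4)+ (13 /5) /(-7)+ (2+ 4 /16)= 341779 /153020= 2.23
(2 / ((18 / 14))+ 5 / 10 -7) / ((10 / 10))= -89 / 18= -4.94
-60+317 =257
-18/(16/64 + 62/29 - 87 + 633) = -2088/63613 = -0.03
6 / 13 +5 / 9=1.02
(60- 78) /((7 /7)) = -18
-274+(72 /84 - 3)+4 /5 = -9637 /35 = -275.34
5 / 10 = 1 / 2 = 0.50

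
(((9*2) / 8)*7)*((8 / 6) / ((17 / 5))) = 105 / 17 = 6.18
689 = 689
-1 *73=-73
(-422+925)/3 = 503/3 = 167.67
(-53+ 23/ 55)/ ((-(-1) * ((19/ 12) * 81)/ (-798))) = 53984/ 165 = 327.18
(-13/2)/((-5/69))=897/10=89.70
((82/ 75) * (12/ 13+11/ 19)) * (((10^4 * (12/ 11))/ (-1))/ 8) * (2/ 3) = -12168800/ 8151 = -1492.92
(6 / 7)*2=12 / 7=1.71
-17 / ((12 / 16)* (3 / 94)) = -6392 / 9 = -710.22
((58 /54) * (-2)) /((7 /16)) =-928 /189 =-4.91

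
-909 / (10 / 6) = -2727 / 5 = -545.40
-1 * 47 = -47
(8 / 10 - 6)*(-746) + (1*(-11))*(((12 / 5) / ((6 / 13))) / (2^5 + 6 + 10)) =465361 / 120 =3878.01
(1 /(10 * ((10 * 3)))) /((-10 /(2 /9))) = -0.00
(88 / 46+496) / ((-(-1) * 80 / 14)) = 20041 / 230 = 87.13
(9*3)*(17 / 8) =459 / 8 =57.38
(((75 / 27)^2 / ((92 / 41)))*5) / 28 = 0.61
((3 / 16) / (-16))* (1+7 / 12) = -19 / 1024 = -0.02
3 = 3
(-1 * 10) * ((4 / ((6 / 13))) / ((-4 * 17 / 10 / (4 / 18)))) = 1300 / 459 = 2.83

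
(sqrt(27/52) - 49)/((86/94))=-2303/43 + 141 *sqrt(39)/1118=-52.77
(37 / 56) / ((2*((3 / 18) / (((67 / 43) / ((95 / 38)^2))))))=7437 / 15050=0.49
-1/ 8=-0.12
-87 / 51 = -29 / 17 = -1.71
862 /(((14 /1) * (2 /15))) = 6465 /14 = 461.79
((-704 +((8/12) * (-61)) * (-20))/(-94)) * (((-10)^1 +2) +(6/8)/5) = 6437/705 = 9.13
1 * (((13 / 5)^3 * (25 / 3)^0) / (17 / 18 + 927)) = 39546 / 2087875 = 0.02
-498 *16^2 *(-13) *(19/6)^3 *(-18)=-947310208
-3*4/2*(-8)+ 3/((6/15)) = 111/2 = 55.50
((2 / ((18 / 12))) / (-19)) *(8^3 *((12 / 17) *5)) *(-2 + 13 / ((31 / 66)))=-32604160 / 10013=-3256.18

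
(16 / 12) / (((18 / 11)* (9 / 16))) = 352 / 243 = 1.45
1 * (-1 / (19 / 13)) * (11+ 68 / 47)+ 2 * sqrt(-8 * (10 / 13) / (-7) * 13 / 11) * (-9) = -72 * sqrt(385) / 77 - 7605 / 893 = -26.86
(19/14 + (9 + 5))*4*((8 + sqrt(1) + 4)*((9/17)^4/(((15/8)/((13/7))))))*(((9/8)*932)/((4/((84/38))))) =399929665356/11108293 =36002.80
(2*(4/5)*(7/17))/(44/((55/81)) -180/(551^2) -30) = 8500828/449018229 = 0.02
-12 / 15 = -4 / 5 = -0.80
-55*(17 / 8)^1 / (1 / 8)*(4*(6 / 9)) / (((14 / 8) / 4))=-119680 / 21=-5699.05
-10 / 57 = -0.18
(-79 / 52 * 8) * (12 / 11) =-1896 / 143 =-13.26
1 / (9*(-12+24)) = 1 / 108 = 0.01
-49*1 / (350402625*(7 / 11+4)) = -0.00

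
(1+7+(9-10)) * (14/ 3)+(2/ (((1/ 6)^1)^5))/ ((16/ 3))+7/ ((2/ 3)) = 17755/ 6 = 2959.17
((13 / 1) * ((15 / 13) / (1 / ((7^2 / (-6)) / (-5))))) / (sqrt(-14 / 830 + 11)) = 49 * sqrt(1891570) / 9116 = 7.39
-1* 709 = -709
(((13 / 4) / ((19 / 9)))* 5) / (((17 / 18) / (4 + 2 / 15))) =10881 / 323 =33.69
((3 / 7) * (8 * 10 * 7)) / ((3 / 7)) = 560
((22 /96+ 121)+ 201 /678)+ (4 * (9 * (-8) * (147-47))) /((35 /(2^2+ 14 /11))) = -4217.18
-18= -18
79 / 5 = 15.80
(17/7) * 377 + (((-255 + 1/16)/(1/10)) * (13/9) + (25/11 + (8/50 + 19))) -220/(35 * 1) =-381387299/138600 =-2751.71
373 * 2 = 746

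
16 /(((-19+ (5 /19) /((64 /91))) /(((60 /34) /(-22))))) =291840 /4235363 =0.07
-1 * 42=-42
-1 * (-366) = 366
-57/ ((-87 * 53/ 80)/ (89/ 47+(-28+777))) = 53643840/ 72239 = 742.59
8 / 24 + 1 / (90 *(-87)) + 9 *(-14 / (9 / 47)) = -5149531 / 7830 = -657.67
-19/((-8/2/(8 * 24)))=912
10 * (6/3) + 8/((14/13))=192/7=27.43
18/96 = 0.19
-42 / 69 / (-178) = 0.00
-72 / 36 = -2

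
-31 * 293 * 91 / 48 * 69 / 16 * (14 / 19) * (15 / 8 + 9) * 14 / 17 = -81042695097 / 165376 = -490051.13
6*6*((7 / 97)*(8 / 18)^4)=7168 / 70713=0.10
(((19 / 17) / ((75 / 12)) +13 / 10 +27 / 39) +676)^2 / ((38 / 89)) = 4997964416099609 / 4639895000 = 1077171.88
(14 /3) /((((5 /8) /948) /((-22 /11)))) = -70784 /5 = -14156.80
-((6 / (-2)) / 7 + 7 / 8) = -25 / 56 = -0.45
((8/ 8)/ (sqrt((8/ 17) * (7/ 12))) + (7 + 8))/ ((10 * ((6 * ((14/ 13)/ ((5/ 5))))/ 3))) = 13 * sqrt(714)/ 3920 + 39/ 56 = 0.79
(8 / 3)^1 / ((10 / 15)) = 4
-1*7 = -7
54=54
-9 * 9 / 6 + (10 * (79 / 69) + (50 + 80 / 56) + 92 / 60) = 81967 / 1610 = 50.91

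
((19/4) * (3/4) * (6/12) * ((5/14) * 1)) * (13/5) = 741/448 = 1.65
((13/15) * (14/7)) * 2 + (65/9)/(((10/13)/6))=299/5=59.80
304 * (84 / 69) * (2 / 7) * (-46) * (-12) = 58368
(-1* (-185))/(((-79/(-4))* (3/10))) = 7400/237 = 31.22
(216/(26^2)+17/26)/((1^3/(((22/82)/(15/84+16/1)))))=50666/3138837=0.02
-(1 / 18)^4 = -1 / 104976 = -0.00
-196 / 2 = -98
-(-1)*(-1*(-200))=200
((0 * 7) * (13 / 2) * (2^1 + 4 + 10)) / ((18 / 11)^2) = 0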